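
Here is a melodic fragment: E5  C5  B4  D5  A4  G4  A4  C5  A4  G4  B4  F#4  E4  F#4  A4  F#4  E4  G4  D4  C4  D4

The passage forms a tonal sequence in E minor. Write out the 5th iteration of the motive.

Taking 7-note groups, the heads are E5, C5, A4: the pattern moves down a 3rd.
Carrying on: F#4 → D4.
From D4 the diatonic shape gives D4 B3 A3 C4 G3 F#3 G3.

D4 B3 A3 C4 G3 F#3 G3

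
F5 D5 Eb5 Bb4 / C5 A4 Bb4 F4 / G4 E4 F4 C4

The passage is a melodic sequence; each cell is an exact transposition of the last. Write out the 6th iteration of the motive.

E3 C#3 D3 A2

The 4-note cells begin on F5, C5, G4 — each down a 4th from the last.
Continuing the starts: D4 → A3 → E3.
So cell 6 is E3 C#3 D3 A2.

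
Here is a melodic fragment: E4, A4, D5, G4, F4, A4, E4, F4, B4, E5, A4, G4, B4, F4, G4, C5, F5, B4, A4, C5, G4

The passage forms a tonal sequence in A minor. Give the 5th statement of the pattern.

Unit = 7 notes; the statements start on E4, F4, G4, moving up a 2nd each time.
Continuing the starts: A4 → B4.
From B4 the diatonic shape gives B4 E5 A5 D5 C5 E5 B4.

B4 E5 A5 D5 C5 E5 B4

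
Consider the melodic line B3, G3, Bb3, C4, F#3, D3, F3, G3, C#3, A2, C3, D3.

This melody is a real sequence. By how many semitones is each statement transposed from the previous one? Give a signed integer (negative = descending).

-5

With a 4-note motive the entries are B3, F#3, C#3, each down a 4th from the previous.
B3 to F#3 spans -5 semitones.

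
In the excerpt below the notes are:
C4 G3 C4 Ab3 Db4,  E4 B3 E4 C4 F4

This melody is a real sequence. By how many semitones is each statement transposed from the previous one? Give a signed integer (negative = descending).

4

The 5-note cells begin on C4, E4 — each up a 3rd from the last.
C4 to E4 spans +4 semitones.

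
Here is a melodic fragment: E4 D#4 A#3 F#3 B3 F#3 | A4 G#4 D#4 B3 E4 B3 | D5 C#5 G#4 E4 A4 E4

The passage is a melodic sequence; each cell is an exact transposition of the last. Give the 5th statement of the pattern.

C6 B5 F#5 D5 G5 D5

Unit = 6 notes; the statements start on E4, A4, D5, moving up a 4th each time.
Continuing the starts: G5 → C6.
From C6 the exact shape gives C6 B5 F#5 D5 G5 D5.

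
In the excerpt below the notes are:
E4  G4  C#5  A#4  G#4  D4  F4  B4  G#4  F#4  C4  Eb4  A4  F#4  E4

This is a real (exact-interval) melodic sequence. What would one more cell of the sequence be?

The 5-note cells begin on E4, D4, C4 — each down a 2nd from the last.
So cell 4 is Bb3 Db4 G4 E4 D4.

Bb3 Db4 G4 E4 D4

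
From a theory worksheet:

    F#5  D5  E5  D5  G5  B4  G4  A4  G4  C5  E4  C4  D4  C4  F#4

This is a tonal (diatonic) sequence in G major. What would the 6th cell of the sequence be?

The 5-note cells begin on F#5, B4, E4 — each down a 5th from the last.
Carrying on: A3 → D3 → G2.
So cell 6 is G2 E2 F#2 E2 A2.

G2 E2 F#2 E2 A2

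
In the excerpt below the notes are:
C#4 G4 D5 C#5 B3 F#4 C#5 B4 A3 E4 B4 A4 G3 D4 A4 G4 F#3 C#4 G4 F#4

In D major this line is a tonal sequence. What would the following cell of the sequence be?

E3 B3 F#4 E4

Unit = 4 notes; the statements start on C#4, B3, A3, G3, F#3, moving down a 2nd each time.
From E3 the diatonic shape gives E3 B3 F#4 E4.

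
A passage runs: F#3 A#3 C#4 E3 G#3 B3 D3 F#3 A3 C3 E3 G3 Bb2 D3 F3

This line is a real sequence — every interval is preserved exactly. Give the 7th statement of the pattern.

Gb2 Bb2 Db3

Unit = 3 notes; the statements start on F#3, E3, D3, C3, Bb2, moving down a 2nd each time.
Carrying on: Ab2 → Gb2.
So cell 7 is Gb2 Bb2 Db3.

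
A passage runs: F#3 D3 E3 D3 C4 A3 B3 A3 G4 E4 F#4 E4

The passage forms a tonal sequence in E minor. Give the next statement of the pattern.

The 4-note cells begin on F#3, C4, G4 — each up a 5th from the last.
So cell 4 is D5 B4 C5 B4.

D5 B4 C5 B4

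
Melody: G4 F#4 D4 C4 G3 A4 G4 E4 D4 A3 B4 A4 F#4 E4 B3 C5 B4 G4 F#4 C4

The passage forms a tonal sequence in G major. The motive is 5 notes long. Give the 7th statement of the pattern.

Taking 5-note groups, the heads are G4, A4, B4, C5: the pattern moves up a 2nd.
Extending up a 2nd: D5 → E5 → F#5.
From F#5 the diatonic shape gives F#5 E5 C5 B4 F#4.

F#5 E5 C5 B4 F#4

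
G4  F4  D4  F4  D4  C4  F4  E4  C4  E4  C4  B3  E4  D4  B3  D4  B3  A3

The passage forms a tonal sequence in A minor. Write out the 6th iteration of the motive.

Unit = 6 notes; the statements start on G4, F4, E4, moving down a 2nd each time.
Continuing the starts: D4 → C4 → B3.
So cell 6 is B3 A3 F3 A3 F3 E3.

B3 A3 F3 A3 F3 E3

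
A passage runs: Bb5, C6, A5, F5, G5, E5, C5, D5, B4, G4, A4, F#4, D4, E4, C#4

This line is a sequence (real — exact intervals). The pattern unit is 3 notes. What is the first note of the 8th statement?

B2

Taking 3-note groups, the heads are Bb5, F5, C5, G4, D4: the pattern moves down a 4th.
Extending the heads down a 4th: A3 → E3 → B2.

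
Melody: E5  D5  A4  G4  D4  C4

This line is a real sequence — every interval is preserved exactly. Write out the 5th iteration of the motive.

Taking 2-note groups, the heads are E5, A4, D4: the pattern moves down a 5th.
Continuing the starts: G3 → C3.
Statement 5 starts on C3 and keeps the same exact contour: C3 Bb2.

C3 Bb2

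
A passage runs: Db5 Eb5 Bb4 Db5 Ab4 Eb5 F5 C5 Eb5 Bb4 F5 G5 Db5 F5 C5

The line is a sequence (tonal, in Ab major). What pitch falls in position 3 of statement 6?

G5

Grouping in 5s, the 3rd note of each cell is Bb4, C5, Db5.
Extending up a 2nd: Eb5 → F5 → G5.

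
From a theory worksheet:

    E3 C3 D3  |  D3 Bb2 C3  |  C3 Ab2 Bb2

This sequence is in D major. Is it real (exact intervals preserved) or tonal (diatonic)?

real

Each cell has the same semitone pattern (-4, 2) — intervals are preserved exactly.
And C3 lies outside D major, so the sequence is real rather than tonal.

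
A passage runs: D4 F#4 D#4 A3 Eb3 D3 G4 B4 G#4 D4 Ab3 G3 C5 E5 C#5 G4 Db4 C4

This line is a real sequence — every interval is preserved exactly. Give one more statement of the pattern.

Unit = 6 notes; the statements start on D4, G4, C5, moving up a 4th each time.
So cell 4 is F5 A5 F#5 C5 Gb4 F4.

F5 A5 F#5 C5 Gb4 F4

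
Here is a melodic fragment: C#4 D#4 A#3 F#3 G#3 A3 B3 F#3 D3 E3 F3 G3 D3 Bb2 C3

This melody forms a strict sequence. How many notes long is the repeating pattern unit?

5

There are 15 notes; a 5-note unit gives 3 cells:
C#4 D#4 A#3 F#3 G#3 | A3 B3 F#3 D3 E3 | F3 G3 D3 Bb2 C3
Every group is a transposition down a 3rd of the one before; no shorter unit works.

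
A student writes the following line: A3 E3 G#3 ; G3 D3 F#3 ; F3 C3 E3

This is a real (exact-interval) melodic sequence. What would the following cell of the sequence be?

Taking 3-note groups, the heads are A3, G3, F3: the pattern moves down a 2nd.
So cell 4 is Eb3 Bb2 D3.

Eb3 Bb2 D3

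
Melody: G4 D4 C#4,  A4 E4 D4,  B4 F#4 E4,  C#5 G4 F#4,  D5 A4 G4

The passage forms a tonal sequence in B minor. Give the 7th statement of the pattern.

Unit = 3 notes; the statements start on G4, A4, B4, C#5, D5, moving up a 2nd each time.
Extending up a 2nd: E5 → F#5.
So cell 7 is F#5 C#5 B4.

F#5 C#5 B4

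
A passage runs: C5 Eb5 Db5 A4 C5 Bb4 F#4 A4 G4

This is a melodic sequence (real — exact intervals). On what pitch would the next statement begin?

D#4

The 3-note cells begin on C5, A4, F#4 — each down a 3rd from the last.
One more step down a 3rd gives D#4.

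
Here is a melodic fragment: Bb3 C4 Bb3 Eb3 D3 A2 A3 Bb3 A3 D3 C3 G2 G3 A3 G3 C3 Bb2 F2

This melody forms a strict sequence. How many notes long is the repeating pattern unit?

Try groups of 6 (3 cells in 18 notes):
Bb3 C4 Bb3 Eb3 D3 A2 | A3 Bb3 A3 D3 C3 G2 | G3 A3 G3 C3 Bb2 F2
That's a consistent down a 2nd shift per cell, and no other grouping gives one.

6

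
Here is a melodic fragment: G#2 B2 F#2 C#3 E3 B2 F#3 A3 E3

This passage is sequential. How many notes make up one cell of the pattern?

Try groups of 3 (3 cells in 9 notes):
G#2 B2 F#2 | C#3 E3 B2 | F#3 A3 E3
Every group is a transposition up a 4th of the one before; no shorter unit works.

3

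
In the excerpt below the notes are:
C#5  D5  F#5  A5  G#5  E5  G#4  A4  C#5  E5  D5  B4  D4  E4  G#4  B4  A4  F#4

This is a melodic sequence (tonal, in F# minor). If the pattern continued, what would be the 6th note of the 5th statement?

With 6-note cells, note 6 of each statement runs E5, B4, F#4.
Each moves down a 4th. Continuing: C#4 → G#3.

G#3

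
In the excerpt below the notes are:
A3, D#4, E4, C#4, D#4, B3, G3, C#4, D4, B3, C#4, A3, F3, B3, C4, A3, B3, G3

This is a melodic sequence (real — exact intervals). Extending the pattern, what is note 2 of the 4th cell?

Grouping in 6s, the 2nd note of each cell is D#4, C#4, B3.
Each moves down a 2nd; the next is A3.

A3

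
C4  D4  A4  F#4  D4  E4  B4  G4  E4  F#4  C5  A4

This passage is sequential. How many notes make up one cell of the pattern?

4

12 notes total. Splitting into 3 groups of 4:
C4 D4 A4 F#4 | D4 E4 B4 G4 | E4 F#4 C5 A4
Each cell is the previous one up a 2nd — so the unit is 4 notes.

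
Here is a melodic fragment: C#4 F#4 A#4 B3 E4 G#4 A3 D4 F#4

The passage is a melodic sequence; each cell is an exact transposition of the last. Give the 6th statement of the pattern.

Eb3 Ab3 C4

The 3-note cells begin on C#4, B3, A3 — each down a 2nd from the last.
Carrying on: G3 → F3 → Eb3.
So cell 6 is Eb3 Ab3 C4.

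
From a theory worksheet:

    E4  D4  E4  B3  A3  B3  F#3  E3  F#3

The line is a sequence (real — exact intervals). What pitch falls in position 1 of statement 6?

The unit is 3 notes. Position-1 pitches of the 3 shown cells: E4, B3, F#3.
Carrying that down a 4th forward: C#3 → G#2 → D#2.

D#2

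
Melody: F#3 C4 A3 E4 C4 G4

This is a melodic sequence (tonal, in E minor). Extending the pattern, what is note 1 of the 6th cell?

With 2-note cells, note 1 of each statement runs F#3, A3, C4.
Each moves up a 3rd. Continuing: E4 → G4 → B4.

B4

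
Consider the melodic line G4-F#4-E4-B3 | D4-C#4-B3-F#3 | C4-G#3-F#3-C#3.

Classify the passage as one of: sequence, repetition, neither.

neither

Note 1 of cell 3 is C4; if this were a sequence it would be A3. No unit length gives a consistent transposition pattern.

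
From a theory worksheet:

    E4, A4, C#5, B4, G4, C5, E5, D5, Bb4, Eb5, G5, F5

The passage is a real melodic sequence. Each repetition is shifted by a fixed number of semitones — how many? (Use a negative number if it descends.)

3

Taking 4-note groups, the heads are E4, G4, Bb4: the pattern moves up a 3rd.
E4→G4 is 67 − 64 = 3 semitones.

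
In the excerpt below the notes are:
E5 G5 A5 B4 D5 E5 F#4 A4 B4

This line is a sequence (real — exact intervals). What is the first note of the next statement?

C#4

With a 3-note motive the entries are E5, B4, F#4, each down a 4th from the previous.
The next head, down a 4th from F#4, is C#4.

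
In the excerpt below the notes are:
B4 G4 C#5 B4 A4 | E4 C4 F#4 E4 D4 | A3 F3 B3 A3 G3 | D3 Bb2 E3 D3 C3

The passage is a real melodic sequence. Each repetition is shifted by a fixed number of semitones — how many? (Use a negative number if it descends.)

-7

With a 5-note motive the entries are B4, E4, A3, D3, each down a 5th from the previous.
Counting half-steps from B4 to E4: -7.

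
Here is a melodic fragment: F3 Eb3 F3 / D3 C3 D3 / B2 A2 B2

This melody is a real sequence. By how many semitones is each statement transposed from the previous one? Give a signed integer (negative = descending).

With a 3-note motive the entries are F3, D3, B2, each down a 3rd from the previous.
Counting half-steps from F3 to D3: -3.

-3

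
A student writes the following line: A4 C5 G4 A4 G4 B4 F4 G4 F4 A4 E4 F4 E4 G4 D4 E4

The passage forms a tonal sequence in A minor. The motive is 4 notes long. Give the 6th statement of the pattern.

With a 4-note motive the entries are A4, G4, F4, E4, each down a 2nd from the previous.
Extending down a 2nd: D4 → C4.
From C4 the diatonic shape gives C4 E4 B3 C4.

C4 E4 B3 C4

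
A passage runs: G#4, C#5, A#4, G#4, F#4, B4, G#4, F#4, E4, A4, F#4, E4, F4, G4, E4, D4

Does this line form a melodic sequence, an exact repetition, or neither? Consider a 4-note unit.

Note 1 of cell 4 is F4; if this were a sequence it would be D4. No unit length gives a consistent transposition pattern.

neither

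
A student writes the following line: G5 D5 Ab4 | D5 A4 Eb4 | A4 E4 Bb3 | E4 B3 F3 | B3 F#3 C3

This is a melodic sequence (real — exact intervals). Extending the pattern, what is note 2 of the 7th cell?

G#2

Grouping in 3s, the 2nd note of each cell is D5, A4, E4, B3, F#3.
Each moves down a 4th. Continuing: C#3 → G#2.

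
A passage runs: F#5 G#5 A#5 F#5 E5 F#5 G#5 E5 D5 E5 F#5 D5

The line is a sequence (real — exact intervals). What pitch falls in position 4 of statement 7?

Gb4

With 4-note cells, note 4 of each statement runs F#5, E5, D5.
Carrying that down a 2nd forward: C5 → Bb4 → Ab4 → Gb4.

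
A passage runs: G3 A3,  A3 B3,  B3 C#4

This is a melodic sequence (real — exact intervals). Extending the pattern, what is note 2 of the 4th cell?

D#4

The unit is 2 notes. Position-2 pitches of the 3 shown cells: A3, B3, C#4.
One more up a 2nd gives D#4.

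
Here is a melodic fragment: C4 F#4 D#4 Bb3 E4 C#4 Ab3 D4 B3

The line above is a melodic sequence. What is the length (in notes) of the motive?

3

9 notes total. Splitting into 3 groups of 3:
C4 F#4 D#4 | Bb3 E4 C#4 | Ab3 D4 B3
That's a consistent down a 2nd shift per cell, and no other grouping gives one.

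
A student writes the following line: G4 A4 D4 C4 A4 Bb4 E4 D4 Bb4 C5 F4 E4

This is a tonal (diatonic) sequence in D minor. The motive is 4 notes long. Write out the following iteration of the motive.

Taking 4-note groups, the heads are G4, A4, Bb4: the pattern moves up a 2nd.
So cell 4 is C5 D5 G4 F4.

C5 D5 G4 F4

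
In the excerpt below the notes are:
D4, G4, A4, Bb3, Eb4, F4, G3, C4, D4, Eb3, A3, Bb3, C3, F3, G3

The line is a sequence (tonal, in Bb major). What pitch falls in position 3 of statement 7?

The unit is 3 notes. Position-3 pitches of the 5 shown cells: A4, F4, D4, Bb3, G3.
Carrying that down a 3rd forward: Eb3 → C3.

C3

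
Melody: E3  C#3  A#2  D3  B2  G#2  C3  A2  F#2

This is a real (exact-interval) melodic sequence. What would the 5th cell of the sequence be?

Taking 3-note groups, the heads are E3, D3, C3: the pattern moves down a 2nd.
Extending down a 2nd: Bb2 → Ab2.
From Ab2 the exact shape gives Ab2 F2 D2.

Ab2 F2 D2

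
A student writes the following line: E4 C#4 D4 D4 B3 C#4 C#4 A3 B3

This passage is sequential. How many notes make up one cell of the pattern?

Try groups of 3 (3 cells in 9 notes):
E4 C#4 D4 | D4 B3 C#4 | C#4 A3 B3
Each cell is the previous one down a 2nd — so the unit is 3 notes.

3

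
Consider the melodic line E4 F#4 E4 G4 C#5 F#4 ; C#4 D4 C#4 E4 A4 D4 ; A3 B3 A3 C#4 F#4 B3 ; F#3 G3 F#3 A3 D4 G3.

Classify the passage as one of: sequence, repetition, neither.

sequence

Each 6-note cell is the previous one transposed down a 3rd.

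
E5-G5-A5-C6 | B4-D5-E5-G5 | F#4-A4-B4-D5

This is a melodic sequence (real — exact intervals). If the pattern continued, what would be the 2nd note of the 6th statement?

F#3

Grouping in 4s, the 2nd note of each cell is G5, D5, A4.
Each moves down a 4th. Continuing: E4 → B3 → F#3.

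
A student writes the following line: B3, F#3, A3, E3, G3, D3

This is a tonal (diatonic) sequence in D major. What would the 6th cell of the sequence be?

D3 A2

Taking 2-note groups, the heads are B3, A3, G3: the pattern moves down a 2nd.
Continuing the starts: F#3 → E3 → D3.
So cell 6 is D3 A2.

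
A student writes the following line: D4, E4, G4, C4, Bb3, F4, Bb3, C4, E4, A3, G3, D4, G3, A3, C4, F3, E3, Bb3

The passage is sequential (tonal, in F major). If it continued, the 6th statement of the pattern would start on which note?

A2

Unit = 6 notes; the statements start on D4, Bb3, G3, moving down a 3rd each time.
Continuing: E3 → C3 → A2. Statement 6 starts on A2.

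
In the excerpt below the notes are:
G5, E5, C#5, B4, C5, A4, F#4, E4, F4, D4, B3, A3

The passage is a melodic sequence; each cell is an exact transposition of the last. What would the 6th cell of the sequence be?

Ab2 F2 D2 C2

With a 4-note motive the entries are G5, C5, F4, each down a 5th from the previous.
Carrying on: Bb3 → Eb3 → Ab2.
So cell 6 is Ab2 F2 D2 C2.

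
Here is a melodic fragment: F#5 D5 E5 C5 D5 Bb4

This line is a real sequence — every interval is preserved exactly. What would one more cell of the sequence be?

The 2-note cells begin on F#5, E5, D5 — each down a 2nd from the last.
Statement 4 starts on C5 and keeps the same exact contour: C5 Ab4.

C5 Ab4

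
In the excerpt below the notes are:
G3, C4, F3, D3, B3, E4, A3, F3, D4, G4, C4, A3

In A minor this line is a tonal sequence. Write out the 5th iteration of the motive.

Taking 4-note groups, the heads are G3, B3, D4: the pattern moves up a 3rd.
Carrying on: F4 → A4.
From A4 the diatonic shape gives A4 D5 G4 E4.

A4 D5 G4 E4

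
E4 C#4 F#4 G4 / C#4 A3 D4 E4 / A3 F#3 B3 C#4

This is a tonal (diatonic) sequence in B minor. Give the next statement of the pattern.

With a 4-note motive the entries are E4, C#4, A3, each down a 3rd from the previous.
From F#3 the diatonic shape gives F#3 D3 G3 A3.

F#3 D3 G3 A3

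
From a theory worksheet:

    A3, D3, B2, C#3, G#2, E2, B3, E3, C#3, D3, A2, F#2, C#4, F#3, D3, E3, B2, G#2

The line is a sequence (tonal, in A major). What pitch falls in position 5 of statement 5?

Grouping in 6s, the 5th note of each cell is G#2, A2, B2.
Carrying that up a 2nd forward: C#3 → D3.

D3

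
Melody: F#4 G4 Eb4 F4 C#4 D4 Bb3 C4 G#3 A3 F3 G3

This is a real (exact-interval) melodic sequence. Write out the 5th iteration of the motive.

A#2 B2 G2 A2

With a 4-note motive the entries are F#4, C#4, G#3, each down a 4th from the previous.
Carrying on: D#3 → A#2.
Statement 5 starts on A#2 and keeps the same exact contour: A#2 B2 G2 A2.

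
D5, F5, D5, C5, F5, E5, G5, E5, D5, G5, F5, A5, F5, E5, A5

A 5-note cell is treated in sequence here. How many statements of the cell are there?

15 notes in groups of 5 gives 15/5 = 3 statements.
Starts: D5, E5, F5 — each up a 2nd.

3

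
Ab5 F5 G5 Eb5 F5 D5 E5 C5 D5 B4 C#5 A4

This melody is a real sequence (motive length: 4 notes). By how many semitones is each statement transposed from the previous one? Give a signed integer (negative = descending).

With a 4-note motive the entries are Ab5, F5, D5, each down a 3rd from the previous.
Counting half-steps from Ab5 to F5: -3.

-3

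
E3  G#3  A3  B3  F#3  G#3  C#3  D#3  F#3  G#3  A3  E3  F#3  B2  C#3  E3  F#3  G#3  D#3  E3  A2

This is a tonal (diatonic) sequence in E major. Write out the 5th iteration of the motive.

A2 C#3 D#3 E3 B2 C#3 F#2

With a 7-note motive the entries are E3, D#3, C#3, each down a 2nd from the previous.
Extending down a 2nd: B2 → A2.
So cell 5 is A2 C#3 D#3 E3 B2 C#3 F#2.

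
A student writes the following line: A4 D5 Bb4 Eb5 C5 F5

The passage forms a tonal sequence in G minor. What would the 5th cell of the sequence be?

Eb5 A5

The 2-note cells begin on A4, Bb4, C5 — each up a 2nd from the last.
Extending up a 2nd: D5 → Eb5.
From Eb5 the diatonic shape gives Eb5 A5.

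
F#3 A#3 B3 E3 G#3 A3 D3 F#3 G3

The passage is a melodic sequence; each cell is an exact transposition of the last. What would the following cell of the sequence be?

C3 E3 F3

Unit = 3 notes; the statements start on F#3, E3, D3, moving down a 2nd each time.
Statement 4 starts on C3 and keeps the same exact contour: C3 E3 F3.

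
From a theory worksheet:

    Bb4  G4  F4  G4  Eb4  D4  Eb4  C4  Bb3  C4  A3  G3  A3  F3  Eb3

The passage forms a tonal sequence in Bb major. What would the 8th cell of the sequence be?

Bb2 G2 F2

Unit = 3 notes; the statements start on Bb4, G4, Eb4, C4, A3, moving down a 3rd each time.
Extending down a 3rd: F3 → D3 → Bb2.
So cell 8 is Bb2 G2 F2.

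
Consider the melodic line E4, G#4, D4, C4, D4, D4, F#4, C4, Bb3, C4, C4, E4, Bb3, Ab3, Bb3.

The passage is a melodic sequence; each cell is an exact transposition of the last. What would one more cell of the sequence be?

The 5-note cells begin on E4, D4, C4 — each down a 2nd from the last.
From Bb3 the exact shape gives Bb3 D4 Ab3 Gb3 Ab3.

Bb3 D4 Ab3 Gb3 Ab3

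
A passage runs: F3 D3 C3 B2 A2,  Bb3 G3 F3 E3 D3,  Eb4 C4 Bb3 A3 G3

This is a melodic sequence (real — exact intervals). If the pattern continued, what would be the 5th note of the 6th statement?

The unit is 5 notes. Position-5 pitches of the 3 shown cells: A2, D3, G3.
Carrying that up a 4th forward: C4 → F4 → Bb4.

Bb4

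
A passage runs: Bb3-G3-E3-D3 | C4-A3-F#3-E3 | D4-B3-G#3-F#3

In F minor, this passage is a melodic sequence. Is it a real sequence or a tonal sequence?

Each cell has the same semitone pattern (-3, -3, -2) — intervals are preserved exactly.
And E3 lies outside F minor, so the sequence is real rather than tonal.

real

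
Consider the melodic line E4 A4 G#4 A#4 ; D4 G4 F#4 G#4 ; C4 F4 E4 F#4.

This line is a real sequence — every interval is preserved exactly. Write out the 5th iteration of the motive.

Ab3 Db4 C4 D4

Taking 4-note groups, the heads are E4, D4, C4: the pattern moves down a 2nd.
Extending down a 2nd: Bb3 → Ab3.
Statement 5 starts on Ab3 and keeps the same exact contour: Ab3 Db4 C4 D4.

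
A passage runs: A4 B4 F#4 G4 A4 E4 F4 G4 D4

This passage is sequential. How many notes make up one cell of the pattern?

3

There are 9 notes; a 3-note unit gives 3 cells:
A4 B4 F#4 | G4 A4 E4 | F4 G4 D4
Every group is a transposition down a 2nd of the one before; no shorter unit works.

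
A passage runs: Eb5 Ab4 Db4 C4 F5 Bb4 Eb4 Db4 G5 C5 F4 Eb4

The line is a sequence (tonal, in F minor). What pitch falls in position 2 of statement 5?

Grouping in 4s, the 2nd note of each cell is Ab4, Bb4, C5.
Each moves up a 2nd. Continuing: Db5 → Eb5.

Eb5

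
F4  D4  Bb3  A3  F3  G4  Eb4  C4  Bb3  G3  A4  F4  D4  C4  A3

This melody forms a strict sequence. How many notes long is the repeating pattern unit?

5

15 notes total. Splitting into 3 groups of 5:
F4 D4 Bb3 A3 F3 | G4 Eb4 C4 Bb3 G3 | A4 F4 D4 C4 A3
Each cell is the previous one up a 2nd — so the unit is 5 notes.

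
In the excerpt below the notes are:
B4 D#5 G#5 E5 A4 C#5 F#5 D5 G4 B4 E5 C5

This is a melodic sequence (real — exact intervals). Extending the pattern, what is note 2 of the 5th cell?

G4

The unit is 4 notes. Position-2 pitches of the 3 shown cells: D#5, C#5, B4.
Each moves down a 2nd. Continuing: A4 → G4.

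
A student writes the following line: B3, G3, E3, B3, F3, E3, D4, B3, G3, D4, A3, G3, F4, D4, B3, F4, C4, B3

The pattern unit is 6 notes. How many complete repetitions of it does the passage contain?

3

18 notes in groups of 6 gives 18/6 = 3 statements.
Starts: B3, D4, F4 — each up a 3rd.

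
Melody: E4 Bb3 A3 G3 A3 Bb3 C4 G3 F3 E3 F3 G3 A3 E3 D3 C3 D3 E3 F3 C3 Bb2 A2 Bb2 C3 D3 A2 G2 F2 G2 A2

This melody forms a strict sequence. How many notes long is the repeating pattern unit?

Try groups of 6 (5 cells in 30 notes):
E4 Bb3 A3 G3 A3 Bb3 | C4 G3 F3 E3 F3 G3 | A3 E3 D3 C3 D3 E3 | F3 C3 Bb2 A2 Bb2 C3 | D3 A2 G2 F2 G2 A2
Every group is a transposition down a 3rd of the one before; no shorter unit works.

6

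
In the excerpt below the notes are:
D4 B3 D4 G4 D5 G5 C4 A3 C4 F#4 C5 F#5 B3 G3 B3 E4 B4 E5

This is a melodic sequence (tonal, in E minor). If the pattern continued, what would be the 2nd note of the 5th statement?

With 6-note cells, note 2 of each statement runs B3, A3, G3.
Carrying that down a 2nd forward: F#3 → E3.

E3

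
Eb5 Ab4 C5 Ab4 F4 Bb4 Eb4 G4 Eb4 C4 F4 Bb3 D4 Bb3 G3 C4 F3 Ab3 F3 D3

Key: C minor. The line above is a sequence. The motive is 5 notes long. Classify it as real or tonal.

tonal

Every note is diatonic to C minor.
Cell 1 has +4 semitones from note 2 to 3, but cell 4 has +3 — the interval quality changes while the contour stays the same, which is the hallmark of a tonal sequence.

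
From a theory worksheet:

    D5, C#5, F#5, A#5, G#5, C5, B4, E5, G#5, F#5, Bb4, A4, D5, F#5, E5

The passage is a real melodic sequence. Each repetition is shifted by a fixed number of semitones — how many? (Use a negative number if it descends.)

-2

Unit = 5 notes; the statements start on D5, C5, Bb4, moving down a 2nd each time.
Counting half-steps from D5 to C5: -2.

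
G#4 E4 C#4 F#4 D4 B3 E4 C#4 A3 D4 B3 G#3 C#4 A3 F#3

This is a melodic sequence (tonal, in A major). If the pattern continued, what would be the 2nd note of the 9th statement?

D3

Grouping in 3s, the 2nd note of each cell is E4, D4, C#4, B3, A3.
Each moves down a 2nd. Continuing: G#3 → F#3 → E3 → D3.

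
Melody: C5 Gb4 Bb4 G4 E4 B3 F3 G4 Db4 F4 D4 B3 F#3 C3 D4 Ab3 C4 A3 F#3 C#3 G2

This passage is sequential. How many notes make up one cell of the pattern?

7

Try groups of 7 (3 cells in 21 notes):
C5 Gb4 Bb4 G4 E4 B3 F3 | G4 Db4 F4 D4 B3 F#3 C3 | D4 Ab3 C4 A3 F#3 C#3 G2
Each cell is the previous one down a 4th — so the unit is 7 notes.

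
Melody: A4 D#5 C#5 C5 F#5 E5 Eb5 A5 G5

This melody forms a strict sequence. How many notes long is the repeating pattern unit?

9 notes total. Splitting into 3 groups of 3:
A4 D#5 C#5 | C5 F#5 E5 | Eb5 A5 G5
That's a consistent up a 3rd shift per cell, and no other grouping gives one.

3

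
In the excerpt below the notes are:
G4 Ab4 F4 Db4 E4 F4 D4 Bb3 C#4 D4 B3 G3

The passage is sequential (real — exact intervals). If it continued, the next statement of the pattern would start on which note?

Unit = 4 notes; the statements start on G4, E4, C#4, moving down a 3rd each time.
One more step down a 3rd gives A#3.

A#3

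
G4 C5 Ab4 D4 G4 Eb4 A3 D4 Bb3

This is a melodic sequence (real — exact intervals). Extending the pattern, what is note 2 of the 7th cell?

With 3-note cells, note 2 of each statement runs C5, G4, D4.
Extending down a 4th: A3 → E3 → B2 → F#2.

F#2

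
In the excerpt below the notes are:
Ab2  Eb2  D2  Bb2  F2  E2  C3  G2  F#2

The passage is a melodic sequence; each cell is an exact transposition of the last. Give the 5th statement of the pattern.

Taking 3-note groups, the heads are Ab2, Bb2, C3: the pattern moves up a 2nd.
Carrying on: D3 → E3.
From E3 the exact shape gives E3 B2 A#2.

E3 B2 A#2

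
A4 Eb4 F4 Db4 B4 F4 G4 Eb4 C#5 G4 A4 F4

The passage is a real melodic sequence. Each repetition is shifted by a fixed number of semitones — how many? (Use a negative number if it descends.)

2

Unit = 4 notes; the statements start on A4, B4, C#5, moving up a 2nd each time.
Counting half-steps from A4 to B4: 2.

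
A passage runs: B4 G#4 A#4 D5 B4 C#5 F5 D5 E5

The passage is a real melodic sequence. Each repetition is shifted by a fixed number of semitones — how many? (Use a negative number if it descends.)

3

With a 3-note motive the entries are B4, D5, F5, each up a 3rd from the previous.
B4 to D5 spans +3 semitones.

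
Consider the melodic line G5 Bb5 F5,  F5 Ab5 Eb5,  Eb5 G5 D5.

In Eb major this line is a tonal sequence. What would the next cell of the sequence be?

Taking 3-note groups, the heads are G5, F5, Eb5: the pattern moves down a 2nd.
So cell 4 is D5 F5 C5.

D5 F5 C5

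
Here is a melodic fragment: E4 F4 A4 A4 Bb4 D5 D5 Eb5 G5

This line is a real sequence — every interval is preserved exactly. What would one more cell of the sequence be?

With a 3-note motive the entries are E4, A4, D5, each up a 4th from the previous.
So cell 4 is G5 Ab5 C6.

G5 Ab5 C6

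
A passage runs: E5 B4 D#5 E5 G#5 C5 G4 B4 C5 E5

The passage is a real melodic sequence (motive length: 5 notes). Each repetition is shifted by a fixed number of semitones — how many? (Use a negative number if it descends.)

-4

The 5-note cells begin on E5, C5 — each down a 3rd from the last.
E5 to C5 spans -4 semitones.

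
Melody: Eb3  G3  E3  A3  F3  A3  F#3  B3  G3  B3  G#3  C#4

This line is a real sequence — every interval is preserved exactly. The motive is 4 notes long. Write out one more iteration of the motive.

A3 C#4 A#3 D#4

The 4-note cells begin on Eb3, F3, G3 — each up a 2nd from the last.
From A3 the exact shape gives A3 C#4 A#3 D#4.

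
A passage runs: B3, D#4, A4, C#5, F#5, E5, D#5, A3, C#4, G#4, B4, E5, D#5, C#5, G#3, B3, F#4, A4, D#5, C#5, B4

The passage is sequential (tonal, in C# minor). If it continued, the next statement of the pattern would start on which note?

F#3

Unit = 7 notes; the statements start on B3, A3, G#3, moving down a 2nd each time.
One more step down a 2nd gives F#3.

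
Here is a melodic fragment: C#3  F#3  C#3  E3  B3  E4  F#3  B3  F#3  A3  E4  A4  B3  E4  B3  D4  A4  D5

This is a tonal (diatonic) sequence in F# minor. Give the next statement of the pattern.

E4 A4 E4 G#4 D5 G#5

Taking 6-note groups, the heads are C#3, F#3, B3: the pattern moves up a 4th.
Statement 4 starts on E4 and keeps the same diatonic contour: E4 A4 E4 G#4 D5 G#5.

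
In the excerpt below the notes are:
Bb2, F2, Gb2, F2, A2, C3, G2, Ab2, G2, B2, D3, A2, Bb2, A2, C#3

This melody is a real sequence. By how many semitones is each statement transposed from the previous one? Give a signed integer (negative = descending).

With a 5-note motive the entries are Bb2, C3, D3, each up a 2nd from the previous.
Bb2→C3 is 48 − 46 = 2 semitones.

2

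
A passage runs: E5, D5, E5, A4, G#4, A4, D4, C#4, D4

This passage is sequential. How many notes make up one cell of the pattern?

3

There are 9 notes; a 3-note unit gives 3 cells:
E5 D5 E5 | A4 G#4 A4 | D4 C#4 D4
Each cell is the previous one down a 5th — so the unit is 3 notes.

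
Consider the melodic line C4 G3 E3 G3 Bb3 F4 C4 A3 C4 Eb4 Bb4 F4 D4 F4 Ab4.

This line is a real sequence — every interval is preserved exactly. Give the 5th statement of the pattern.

Taking 5-note groups, the heads are C4, F4, Bb4: the pattern moves up a 4th.
Extending up a 4th: Eb5 → Ab5.
From Ab5 the exact shape gives Ab5 Eb5 C5 Eb5 Gb5.

Ab5 Eb5 C5 Eb5 Gb5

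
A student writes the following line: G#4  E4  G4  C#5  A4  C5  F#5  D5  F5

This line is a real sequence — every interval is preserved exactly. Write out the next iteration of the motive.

B5 G5 Bb5

Taking 3-note groups, the heads are G#4, C#5, F#5: the pattern moves up a 4th.
So cell 4 is B5 G5 Bb5.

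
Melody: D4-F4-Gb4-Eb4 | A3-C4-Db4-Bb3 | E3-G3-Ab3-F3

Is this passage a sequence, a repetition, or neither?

sequence

Each 4-note cell is the previous one transposed down a 4th.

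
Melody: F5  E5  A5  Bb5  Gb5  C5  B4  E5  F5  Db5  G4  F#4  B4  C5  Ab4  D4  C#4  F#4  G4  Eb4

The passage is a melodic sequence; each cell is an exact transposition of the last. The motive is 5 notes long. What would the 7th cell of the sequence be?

The 5-note cells begin on F5, C5, G4, D4 — each down a 4th from the last.
Carrying on: A3 → E3 → B2.
Statement 7 starts on B2 and keeps the same exact contour: B2 A#2 D#3 E3 C3.

B2 A#2 D#3 E3 C3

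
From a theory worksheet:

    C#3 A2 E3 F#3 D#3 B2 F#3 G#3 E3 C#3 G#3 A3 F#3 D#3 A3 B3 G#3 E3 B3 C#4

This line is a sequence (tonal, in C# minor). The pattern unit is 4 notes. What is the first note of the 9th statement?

D#4

The 4-note cells begin on C#3, D#3, E3, F#3, G#3 — each up a 2nd from the last.
Continuing: A3 → B3 → C#4 → D#4. Statement 9 starts on D#4.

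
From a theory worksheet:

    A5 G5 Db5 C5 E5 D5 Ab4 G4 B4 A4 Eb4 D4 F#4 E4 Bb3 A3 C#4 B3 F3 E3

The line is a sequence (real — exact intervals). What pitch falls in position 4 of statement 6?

B2

With 4-note cells, note 4 of each statement runs C5, G4, D4, A3, E3.
From E3, down a 4th gives B2.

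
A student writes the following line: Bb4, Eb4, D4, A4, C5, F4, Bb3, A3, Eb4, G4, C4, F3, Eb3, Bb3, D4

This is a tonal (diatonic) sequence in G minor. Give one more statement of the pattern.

Unit = 5 notes; the statements start on Bb4, F4, C4, moving down a 4th each time.
Statement 4 starts on G3 and keeps the same diatonic contour: G3 C3 Bb2 F3 A3.

G3 C3 Bb2 F3 A3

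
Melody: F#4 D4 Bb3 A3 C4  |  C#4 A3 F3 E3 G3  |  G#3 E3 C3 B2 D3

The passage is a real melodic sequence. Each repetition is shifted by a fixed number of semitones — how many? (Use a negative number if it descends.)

The 5-note cells begin on F#4, C#4, G#3 — each down a 4th from the last.
F#4→C#4 is 61 − 66 = -5 semitones.

-5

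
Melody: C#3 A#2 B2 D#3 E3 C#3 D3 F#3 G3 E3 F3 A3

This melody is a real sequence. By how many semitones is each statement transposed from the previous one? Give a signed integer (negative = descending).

3

The 4-note cells begin on C#3, E3, G3 — each up a 3rd from the last.
Counting half-steps from C#3 to E3: 3.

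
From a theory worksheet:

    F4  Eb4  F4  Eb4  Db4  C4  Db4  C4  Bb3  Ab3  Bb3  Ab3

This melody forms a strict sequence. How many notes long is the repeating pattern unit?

4

There are 12 notes; a 4-note unit gives 3 cells:
F4 Eb4 F4 Eb4 | Db4 C4 Db4 C4 | Bb3 Ab3 Bb3 Ab3
Each cell is the previous one down a 3rd — so the unit is 4 notes.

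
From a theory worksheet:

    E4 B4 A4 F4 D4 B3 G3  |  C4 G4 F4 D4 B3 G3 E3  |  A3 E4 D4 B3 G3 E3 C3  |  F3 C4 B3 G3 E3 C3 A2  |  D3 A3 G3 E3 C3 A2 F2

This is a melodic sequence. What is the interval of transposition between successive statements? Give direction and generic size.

Taking 7-note groups, the heads are E4, C4, A3, F3, D3: the pattern moves down a 3rd.
E4 to C4 is down a 3rd.

down a 3rd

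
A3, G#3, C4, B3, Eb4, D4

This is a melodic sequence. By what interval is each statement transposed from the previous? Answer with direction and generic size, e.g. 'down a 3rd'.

Taking 2-note groups, the heads are A3, C4, Eb4: the pattern moves up a 3rd.
From A3 to C4: up a 3rd.

up a 3rd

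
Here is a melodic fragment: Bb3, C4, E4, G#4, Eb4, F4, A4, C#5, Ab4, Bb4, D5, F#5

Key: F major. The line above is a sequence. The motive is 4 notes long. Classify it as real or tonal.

Each cell has the same semitone pattern (2, 4, 4) — intervals are preserved exactly.
And G#4 lies outside F major, so the sequence is real rather than tonal.

real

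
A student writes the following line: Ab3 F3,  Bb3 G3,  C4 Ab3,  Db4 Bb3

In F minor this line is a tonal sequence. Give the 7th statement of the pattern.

With a 2-note motive the entries are Ab3, Bb3, C4, Db4, each up a 2nd from the previous.
Extending up a 2nd: Eb4 → F4 → G4.
So cell 7 is G4 Eb4.

G4 Eb4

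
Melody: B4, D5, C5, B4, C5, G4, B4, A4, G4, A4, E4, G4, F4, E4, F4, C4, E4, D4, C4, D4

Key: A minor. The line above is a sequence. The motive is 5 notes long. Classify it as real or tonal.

Every note is diatonic to A minor.
Cell 1 has +3 semitones from note 1 to 2, but cell 2 has +4 — the interval quality changes while the contour stays the same, which is the hallmark of a tonal sequence.

tonal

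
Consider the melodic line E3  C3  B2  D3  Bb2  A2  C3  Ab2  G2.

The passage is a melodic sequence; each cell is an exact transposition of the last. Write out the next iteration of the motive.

Bb2 Gb2 F2

With a 3-note motive the entries are E3, D3, C3, each down a 2nd from the previous.
So cell 4 is Bb2 Gb2 F2.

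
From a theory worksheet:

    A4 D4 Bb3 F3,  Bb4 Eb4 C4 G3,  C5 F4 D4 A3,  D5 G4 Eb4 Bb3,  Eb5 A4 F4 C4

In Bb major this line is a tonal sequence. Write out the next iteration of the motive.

The 4-note cells begin on A4, Bb4, C5, D5, Eb5 — each up a 2nd from the last.
So cell 6 is F5 Bb4 G4 D4.

F5 Bb4 G4 D4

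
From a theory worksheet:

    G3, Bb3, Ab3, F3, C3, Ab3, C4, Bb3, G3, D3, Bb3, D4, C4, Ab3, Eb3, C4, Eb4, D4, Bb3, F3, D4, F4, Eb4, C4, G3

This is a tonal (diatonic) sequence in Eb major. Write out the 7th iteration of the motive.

Unit = 5 notes; the statements start on G3, Ab3, Bb3, C4, D4, moving up a 2nd each time.
Continuing the starts: Eb4 → F4.
Statement 7 starts on F4 and keeps the same diatonic contour: F4 Ab4 G4 Eb4 Bb3.

F4 Ab4 G4 Eb4 Bb3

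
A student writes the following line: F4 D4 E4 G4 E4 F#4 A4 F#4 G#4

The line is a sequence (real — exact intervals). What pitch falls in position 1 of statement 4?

B4

The unit is 3 notes. Position-1 pitches of the 3 shown cells: F4, G4, A4.
From A4, up a 2nd gives B4.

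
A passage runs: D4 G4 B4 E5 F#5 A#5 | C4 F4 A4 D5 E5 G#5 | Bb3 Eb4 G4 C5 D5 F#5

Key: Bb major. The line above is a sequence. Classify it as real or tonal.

Each cell has the same semitone pattern (5, 4, 5, 2, 4) — intervals are preserved exactly.
And B4 lies outside Bb major, so the sequence is real rather than tonal.

real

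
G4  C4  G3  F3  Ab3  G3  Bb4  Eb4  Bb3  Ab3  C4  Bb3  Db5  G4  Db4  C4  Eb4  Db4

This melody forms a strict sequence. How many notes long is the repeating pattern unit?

There are 18 notes; a 6-note unit gives 3 cells:
G4 C4 G3 F3 Ab3 G3 | Bb4 Eb4 Bb3 Ab3 C4 Bb3 | Db5 G4 Db4 C4 Eb4 Db4
Each cell is the previous one up a 3rd — so the unit is 6 notes.

6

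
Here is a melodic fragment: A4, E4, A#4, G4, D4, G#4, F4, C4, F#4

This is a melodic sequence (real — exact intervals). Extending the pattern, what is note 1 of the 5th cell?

Grouping in 3s, the 1st note of each cell is A4, G4, F4.
Carrying that down a 2nd forward: Eb4 → Db4.

Db4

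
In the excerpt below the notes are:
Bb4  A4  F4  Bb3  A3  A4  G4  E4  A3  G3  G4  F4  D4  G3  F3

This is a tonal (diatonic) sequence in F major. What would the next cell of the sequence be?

F4 E4 C4 F3 E3

Unit = 5 notes; the statements start on Bb4, A4, G4, moving down a 2nd each time.
Statement 4 starts on F4 and keeps the same diatonic contour: F4 E4 C4 F3 E3.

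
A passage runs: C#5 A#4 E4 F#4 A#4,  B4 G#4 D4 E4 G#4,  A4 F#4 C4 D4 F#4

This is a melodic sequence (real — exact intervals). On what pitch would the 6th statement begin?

Taking 5-note groups, the heads are C#5, B4, A4: the pattern moves down a 2nd.
Continuing: G4 → F4 → Eb4. Statement 6 starts on Eb4.

Eb4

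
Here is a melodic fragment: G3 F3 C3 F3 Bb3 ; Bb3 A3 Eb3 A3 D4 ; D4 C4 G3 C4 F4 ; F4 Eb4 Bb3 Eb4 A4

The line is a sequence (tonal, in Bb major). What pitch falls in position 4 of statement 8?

F5

The unit is 5 notes. Position-4 pitches of the 4 shown cells: F3, A3, C4, Eb4.
Carrying that up a 3rd forward: G4 → Bb4 → D5 → F5.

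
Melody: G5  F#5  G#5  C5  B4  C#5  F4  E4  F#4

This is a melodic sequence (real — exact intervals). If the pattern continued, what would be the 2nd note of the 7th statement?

C2

With 3-note cells, note 2 of each statement runs F#5, B4, E4.
Each moves down a 5th. Continuing: A3 → D3 → G2 → C2.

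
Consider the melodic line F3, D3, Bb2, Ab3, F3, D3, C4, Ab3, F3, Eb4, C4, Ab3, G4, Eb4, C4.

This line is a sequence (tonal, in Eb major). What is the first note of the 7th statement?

With a 3-note motive the entries are F3, Ab3, C4, Eb4, G4, each up a 3rd from the previous.
Continuing: Bb4 → D5. Statement 7 starts on D5.

D5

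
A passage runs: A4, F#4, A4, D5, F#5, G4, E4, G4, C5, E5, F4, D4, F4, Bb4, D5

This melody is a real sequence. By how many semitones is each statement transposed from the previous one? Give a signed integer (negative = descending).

-2

With a 5-note motive the entries are A4, G4, F4, each down a 2nd from the previous.
A4→G4 is 67 − 69 = -2 semitones.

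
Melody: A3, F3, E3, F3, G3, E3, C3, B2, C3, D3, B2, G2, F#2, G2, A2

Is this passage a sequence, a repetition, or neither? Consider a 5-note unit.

Each 5-note cell is the previous one transposed down a 4th.

sequence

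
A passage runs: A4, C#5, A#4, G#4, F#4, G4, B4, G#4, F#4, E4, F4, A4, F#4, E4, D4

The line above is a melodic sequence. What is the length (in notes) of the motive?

Try groups of 5 (3 cells in 15 notes):
A4 C#5 A#4 G#4 F#4 | G4 B4 G#4 F#4 E4 | F4 A4 F#4 E4 D4
Each cell is the previous one down a 2nd — so the unit is 5 notes.

5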